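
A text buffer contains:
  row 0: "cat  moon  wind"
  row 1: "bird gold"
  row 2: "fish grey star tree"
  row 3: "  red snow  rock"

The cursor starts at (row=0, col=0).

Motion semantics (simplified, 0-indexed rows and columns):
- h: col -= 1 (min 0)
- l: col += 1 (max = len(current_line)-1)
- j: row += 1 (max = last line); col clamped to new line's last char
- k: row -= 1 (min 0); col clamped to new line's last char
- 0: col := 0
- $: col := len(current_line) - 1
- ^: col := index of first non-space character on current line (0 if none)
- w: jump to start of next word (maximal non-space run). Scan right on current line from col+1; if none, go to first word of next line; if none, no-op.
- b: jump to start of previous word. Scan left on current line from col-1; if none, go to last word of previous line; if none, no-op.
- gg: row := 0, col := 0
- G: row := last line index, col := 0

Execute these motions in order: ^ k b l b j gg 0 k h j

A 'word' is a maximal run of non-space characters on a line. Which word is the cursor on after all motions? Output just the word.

After 1 (^): row=0 col=0 char='c'
After 2 (k): row=0 col=0 char='c'
After 3 (b): row=0 col=0 char='c'
After 4 (l): row=0 col=1 char='a'
After 5 (b): row=0 col=0 char='c'
After 6 (j): row=1 col=0 char='b'
After 7 (gg): row=0 col=0 char='c'
After 8 (0): row=0 col=0 char='c'
After 9 (k): row=0 col=0 char='c'
After 10 (h): row=0 col=0 char='c'
After 11 (j): row=1 col=0 char='b'

Answer: bird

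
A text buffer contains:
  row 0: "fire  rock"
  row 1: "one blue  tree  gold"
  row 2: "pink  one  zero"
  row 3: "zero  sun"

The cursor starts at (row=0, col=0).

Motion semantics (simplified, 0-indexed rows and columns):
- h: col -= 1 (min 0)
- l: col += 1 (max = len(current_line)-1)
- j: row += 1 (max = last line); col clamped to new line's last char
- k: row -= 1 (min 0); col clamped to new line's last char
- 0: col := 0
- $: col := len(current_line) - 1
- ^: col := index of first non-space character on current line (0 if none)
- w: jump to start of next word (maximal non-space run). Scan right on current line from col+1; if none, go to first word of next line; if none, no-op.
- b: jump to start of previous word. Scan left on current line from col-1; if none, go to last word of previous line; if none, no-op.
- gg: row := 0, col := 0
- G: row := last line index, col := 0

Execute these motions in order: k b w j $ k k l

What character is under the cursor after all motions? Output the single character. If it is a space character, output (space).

Answer: k

Derivation:
After 1 (k): row=0 col=0 char='f'
After 2 (b): row=0 col=0 char='f'
After 3 (w): row=0 col=6 char='r'
After 4 (j): row=1 col=6 char='u'
After 5 ($): row=1 col=19 char='d'
After 6 (k): row=0 col=9 char='k'
After 7 (k): row=0 col=9 char='k'
After 8 (l): row=0 col=9 char='k'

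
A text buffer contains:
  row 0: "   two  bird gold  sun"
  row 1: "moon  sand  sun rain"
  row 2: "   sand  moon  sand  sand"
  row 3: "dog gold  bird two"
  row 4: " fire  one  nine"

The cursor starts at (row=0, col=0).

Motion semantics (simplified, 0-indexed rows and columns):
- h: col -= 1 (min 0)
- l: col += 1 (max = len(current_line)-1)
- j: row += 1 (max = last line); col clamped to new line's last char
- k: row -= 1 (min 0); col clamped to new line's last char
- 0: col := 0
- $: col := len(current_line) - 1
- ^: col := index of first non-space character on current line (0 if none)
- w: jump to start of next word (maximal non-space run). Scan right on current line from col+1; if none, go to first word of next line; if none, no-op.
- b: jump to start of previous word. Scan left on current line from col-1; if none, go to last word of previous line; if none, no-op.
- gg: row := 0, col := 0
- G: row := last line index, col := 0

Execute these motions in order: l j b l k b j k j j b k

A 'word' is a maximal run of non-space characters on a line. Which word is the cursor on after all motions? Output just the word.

Answer: gold

Derivation:
After 1 (l): row=0 col=1 char='_'
After 2 (j): row=1 col=1 char='o'
After 3 (b): row=1 col=0 char='m'
After 4 (l): row=1 col=1 char='o'
After 5 (k): row=0 col=1 char='_'
After 6 (b): row=0 col=1 char='_'
After 7 (j): row=1 col=1 char='o'
After 8 (k): row=0 col=1 char='_'
After 9 (j): row=1 col=1 char='o'
After 10 (j): row=2 col=1 char='_'
After 11 (b): row=1 col=16 char='r'
After 12 (k): row=0 col=16 char='d'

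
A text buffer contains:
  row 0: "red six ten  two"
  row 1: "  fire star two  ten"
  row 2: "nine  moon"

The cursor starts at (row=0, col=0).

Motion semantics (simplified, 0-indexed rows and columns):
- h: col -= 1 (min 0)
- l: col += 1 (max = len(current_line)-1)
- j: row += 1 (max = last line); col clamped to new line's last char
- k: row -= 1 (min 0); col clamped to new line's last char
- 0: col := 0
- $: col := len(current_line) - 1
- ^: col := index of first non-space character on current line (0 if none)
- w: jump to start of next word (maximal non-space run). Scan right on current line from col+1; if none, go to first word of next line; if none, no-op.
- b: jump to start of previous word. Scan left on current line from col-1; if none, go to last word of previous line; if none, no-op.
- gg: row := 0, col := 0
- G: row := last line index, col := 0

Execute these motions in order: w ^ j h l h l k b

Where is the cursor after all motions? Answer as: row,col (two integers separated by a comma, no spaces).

Answer: 0,0

Derivation:
After 1 (w): row=0 col=4 char='s'
After 2 (^): row=0 col=0 char='r'
After 3 (j): row=1 col=0 char='_'
After 4 (h): row=1 col=0 char='_'
After 5 (l): row=1 col=1 char='_'
After 6 (h): row=1 col=0 char='_'
After 7 (l): row=1 col=1 char='_'
After 8 (k): row=0 col=1 char='e'
After 9 (b): row=0 col=0 char='r'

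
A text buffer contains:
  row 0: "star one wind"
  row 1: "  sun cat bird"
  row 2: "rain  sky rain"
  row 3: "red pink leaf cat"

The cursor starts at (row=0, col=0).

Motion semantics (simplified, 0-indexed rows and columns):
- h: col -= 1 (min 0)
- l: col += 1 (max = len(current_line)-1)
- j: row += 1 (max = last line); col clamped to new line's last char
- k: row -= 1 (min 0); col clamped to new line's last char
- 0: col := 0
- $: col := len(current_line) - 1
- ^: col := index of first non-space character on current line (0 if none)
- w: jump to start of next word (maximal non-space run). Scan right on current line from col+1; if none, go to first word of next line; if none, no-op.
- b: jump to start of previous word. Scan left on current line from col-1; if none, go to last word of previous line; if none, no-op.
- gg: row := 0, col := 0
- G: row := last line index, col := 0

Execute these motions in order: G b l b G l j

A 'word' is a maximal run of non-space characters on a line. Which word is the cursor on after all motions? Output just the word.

After 1 (G): row=3 col=0 char='r'
After 2 (b): row=2 col=10 char='r'
After 3 (l): row=2 col=11 char='a'
After 4 (b): row=2 col=10 char='r'
After 5 (G): row=3 col=0 char='r'
After 6 (l): row=3 col=1 char='e'
After 7 (j): row=3 col=1 char='e'

Answer: red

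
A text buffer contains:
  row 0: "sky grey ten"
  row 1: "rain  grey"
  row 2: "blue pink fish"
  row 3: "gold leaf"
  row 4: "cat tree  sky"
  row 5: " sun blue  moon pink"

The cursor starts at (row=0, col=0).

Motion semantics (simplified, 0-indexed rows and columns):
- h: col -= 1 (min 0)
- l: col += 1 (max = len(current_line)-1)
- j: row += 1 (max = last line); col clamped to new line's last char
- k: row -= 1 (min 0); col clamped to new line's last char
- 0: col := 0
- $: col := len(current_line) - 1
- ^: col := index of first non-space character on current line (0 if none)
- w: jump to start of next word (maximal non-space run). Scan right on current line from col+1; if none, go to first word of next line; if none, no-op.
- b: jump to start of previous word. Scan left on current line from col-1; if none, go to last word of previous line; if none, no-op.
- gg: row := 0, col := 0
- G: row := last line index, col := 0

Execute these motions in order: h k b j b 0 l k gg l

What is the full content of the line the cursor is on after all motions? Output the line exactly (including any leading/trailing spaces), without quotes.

After 1 (h): row=0 col=0 char='s'
After 2 (k): row=0 col=0 char='s'
After 3 (b): row=0 col=0 char='s'
After 4 (j): row=1 col=0 char='r'
After 5 (b): row=0 col=9 char='t'
After 6 (0): row=0 col=0 char='s'
After 7 (l): row=0 col=1 char='k'
After 8 (k): row=0 col=1 char='k'
After 9 (gg): row=0 col=0 char='s'
After 10 (l): row=0 col=1 char='k'

Answer: sky grey ten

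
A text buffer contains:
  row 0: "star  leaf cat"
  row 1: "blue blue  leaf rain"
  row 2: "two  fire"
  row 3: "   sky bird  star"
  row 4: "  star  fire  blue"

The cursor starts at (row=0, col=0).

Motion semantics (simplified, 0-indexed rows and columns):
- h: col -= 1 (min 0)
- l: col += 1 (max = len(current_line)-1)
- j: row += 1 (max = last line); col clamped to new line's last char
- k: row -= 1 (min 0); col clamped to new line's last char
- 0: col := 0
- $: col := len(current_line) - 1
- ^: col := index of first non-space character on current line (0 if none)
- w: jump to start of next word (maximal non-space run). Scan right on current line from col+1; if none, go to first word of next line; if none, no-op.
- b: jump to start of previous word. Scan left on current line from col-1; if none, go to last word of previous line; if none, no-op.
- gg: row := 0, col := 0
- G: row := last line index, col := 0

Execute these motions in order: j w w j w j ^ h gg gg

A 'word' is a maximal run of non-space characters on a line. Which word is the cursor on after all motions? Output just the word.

After 1 (j): row=1 col=0 char='b'
After 2 (w): row=1 col=5 char='b'
After 3 (w): row=1 col=11 char='l'
After 4 (j): row=2 col=8 char='e'
After 5 (w): row=3 col=3 char='s'
After 6 (j): row=4 col=3 char='t'
After 7 (^): row=4 col=2 char='s'
After 8 (h): row=4 col=1 char='_'
After 9 (gg): row=0 col=0 char='s'
After 10 (gg): row=0 col=0 char='s'

Answer: star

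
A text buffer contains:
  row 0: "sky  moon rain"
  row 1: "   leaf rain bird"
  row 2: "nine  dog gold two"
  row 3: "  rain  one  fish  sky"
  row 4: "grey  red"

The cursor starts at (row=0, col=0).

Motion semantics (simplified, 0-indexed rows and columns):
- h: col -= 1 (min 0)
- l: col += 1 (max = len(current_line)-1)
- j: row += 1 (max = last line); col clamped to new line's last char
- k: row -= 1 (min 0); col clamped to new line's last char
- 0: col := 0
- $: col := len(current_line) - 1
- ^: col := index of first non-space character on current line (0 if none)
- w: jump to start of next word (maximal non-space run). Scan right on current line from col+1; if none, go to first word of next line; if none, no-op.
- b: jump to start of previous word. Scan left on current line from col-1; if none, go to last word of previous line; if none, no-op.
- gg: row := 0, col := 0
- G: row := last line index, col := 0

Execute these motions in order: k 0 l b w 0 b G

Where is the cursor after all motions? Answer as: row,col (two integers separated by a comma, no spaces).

Answer: 4,0

Derivation:
After 1 (k): row=0 col=0 char='s'
After 2 (0): row=0 col=0 char='s'
After 3 (l): row=0 col=1 char='k'
After 4 (b): row=0 col=0 char='s'
After 5 (w): row=0 col=5 char='m'
After 6 (0): row=0 col=0 char='s'
After 7 (b): row=0 col=0 char='s'
After 8 (G): row=4 col=0 char='g'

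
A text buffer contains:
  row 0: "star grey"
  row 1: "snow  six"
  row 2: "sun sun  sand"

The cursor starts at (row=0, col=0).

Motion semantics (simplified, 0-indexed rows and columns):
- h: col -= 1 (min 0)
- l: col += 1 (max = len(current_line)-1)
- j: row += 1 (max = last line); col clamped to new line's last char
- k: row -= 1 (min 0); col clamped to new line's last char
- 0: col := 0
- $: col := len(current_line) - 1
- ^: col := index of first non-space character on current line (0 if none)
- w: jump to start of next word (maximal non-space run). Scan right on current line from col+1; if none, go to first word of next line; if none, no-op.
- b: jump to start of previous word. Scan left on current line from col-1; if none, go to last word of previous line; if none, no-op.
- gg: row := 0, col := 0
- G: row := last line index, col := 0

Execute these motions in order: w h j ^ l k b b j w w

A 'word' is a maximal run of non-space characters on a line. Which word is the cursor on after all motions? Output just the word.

After 1 (w): row=0 col=5 char='g'
After 2 (h): row=0 col=4 char='_'
After 3 (j): row=1 col=4 char='_'
After 4 (^): row=1 col=0 char='s'
After 5 (l): row=1 col=1 char='n'
After 6 (k): row=0 col=1 char='t'
After 7 (b): row=0 col=0 char='s'
After 8 (b): row=0 col=0 char='s'
After 9 (j): row=1 col=0 char='s'
After 10 (w): row=1 col=6 char='s'
After 11 (w): row=2 col=0 char='s'

Answer: sun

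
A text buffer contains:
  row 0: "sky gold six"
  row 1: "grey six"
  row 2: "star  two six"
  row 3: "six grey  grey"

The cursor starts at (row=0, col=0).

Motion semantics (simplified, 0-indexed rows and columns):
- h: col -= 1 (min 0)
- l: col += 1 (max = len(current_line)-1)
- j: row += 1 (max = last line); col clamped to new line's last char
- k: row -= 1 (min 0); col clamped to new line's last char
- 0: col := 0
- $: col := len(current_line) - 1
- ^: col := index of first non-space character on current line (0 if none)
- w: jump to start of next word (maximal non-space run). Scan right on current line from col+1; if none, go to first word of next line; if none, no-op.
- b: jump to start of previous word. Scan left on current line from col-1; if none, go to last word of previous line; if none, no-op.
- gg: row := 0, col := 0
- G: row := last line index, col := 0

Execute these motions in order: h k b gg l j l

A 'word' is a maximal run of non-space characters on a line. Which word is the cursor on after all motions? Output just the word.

After 1 (h): row=0 col=0 char='s'
After 2 (k): row=0 col=0 char='s'
After 3 (b): row=0 col=0 char='s'
After 4 (gg): row=0 col=0 char='s'
After 5 (l): row=0 col=1 char='k'
After 6 (j): row=1 col=1 char='r'
After 7 (l): row=1 col=2 char='e'

Answer: grey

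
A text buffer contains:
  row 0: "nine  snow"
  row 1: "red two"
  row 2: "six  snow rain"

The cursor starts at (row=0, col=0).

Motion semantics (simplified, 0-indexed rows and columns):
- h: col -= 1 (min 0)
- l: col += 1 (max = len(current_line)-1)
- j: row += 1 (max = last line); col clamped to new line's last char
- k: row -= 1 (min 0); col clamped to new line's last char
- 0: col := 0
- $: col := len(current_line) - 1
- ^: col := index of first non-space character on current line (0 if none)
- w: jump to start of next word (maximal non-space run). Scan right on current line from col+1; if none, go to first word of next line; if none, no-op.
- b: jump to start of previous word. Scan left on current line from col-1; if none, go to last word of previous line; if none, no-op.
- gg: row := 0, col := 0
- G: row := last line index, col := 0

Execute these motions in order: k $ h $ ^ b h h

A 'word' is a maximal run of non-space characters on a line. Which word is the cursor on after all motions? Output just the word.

After 1 (k): row=0 col=0 char='n'
After 2 ($): row=0 col=9 char='w'
After 3 (h): row=0 col=8 char='o'
After 4 ($): row=0 col=9 char='w'
After 5 (^): row=0 col=0 char='n'
After 6 (b): row=0 col=0 char='n'
After 7 (h): row=0 col=0 char='n'
After 8 (h): row=0 col=0 char='n'

Answer: nine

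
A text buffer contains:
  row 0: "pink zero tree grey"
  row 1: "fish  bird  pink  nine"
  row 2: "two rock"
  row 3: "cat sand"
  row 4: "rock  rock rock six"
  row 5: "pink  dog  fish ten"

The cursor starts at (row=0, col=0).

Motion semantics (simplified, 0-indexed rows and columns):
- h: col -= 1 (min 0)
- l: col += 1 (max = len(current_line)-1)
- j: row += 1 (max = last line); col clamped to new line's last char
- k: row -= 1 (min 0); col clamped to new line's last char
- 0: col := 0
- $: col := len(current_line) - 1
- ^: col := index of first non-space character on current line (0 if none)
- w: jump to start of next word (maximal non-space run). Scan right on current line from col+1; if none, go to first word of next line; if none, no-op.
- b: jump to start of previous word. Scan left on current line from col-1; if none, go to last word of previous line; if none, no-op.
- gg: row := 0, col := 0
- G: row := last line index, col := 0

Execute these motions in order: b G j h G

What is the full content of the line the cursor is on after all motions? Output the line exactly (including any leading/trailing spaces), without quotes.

After 1 (b): row=0 col=0 char='p'
After 2 (G): row=5 col=0 char='p'
After 3 (j): row=5 col=0 char='p'
After 4 (h): row=5 col=0 char='p'
After 5 (G): row=5 col=0 char='p'

Answer: pink  dog  fish ten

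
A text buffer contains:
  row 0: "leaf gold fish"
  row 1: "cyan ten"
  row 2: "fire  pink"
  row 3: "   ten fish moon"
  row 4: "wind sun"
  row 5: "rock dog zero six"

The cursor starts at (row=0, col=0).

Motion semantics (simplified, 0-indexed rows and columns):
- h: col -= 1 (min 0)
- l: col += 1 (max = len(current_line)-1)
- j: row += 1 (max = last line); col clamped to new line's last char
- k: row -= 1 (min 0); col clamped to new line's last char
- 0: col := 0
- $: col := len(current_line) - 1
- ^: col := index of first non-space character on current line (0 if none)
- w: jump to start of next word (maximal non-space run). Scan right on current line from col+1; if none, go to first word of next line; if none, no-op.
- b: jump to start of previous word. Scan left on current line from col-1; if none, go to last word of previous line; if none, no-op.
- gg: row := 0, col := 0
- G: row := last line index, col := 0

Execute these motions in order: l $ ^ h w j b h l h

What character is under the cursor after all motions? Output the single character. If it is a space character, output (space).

After 1 (l): row=0 col=1 char='e'
After 2 ($): row=0 col=13 char='h'
After 3 (^): row=0 col=0 char='l'
After 4 (h): row=0 col=0 char='l'
After 5 (w): row=0 col=5 char='g'
After 6 (j): row=1 col=5 char='t'
After 7 (b): row=1 col=0 char='c'
After 8 (h): row=1 col=0 char='c'
After 9 (l): row=1 col=1 char='y'
After 10 (h): row=1 col=0 char='c'

Answer: c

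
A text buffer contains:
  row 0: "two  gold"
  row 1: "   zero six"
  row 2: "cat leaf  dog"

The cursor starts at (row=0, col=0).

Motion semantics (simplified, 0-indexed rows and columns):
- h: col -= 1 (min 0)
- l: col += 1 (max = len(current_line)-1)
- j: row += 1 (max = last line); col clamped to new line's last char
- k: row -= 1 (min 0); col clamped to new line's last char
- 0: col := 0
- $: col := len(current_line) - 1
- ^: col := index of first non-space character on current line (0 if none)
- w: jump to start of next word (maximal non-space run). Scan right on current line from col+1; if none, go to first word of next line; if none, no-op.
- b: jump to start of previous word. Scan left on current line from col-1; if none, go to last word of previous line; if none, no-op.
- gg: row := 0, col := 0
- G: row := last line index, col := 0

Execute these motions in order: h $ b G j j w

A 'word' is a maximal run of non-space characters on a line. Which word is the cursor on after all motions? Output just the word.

Answer: leaf

Derivation:
After 1 (h): row=0 col=0 char='t'
After 2 ($): row=0 col=8 char='d'
After 3 (b): row=0 col=5 char='g'
After 4 (G): row=2 col=0 char='c'
After 5 (j): row=2 col=0 char='c'
After 6 (j): row=2 col=0 char='c'
After 7 (w): row=2 col=4 char='l'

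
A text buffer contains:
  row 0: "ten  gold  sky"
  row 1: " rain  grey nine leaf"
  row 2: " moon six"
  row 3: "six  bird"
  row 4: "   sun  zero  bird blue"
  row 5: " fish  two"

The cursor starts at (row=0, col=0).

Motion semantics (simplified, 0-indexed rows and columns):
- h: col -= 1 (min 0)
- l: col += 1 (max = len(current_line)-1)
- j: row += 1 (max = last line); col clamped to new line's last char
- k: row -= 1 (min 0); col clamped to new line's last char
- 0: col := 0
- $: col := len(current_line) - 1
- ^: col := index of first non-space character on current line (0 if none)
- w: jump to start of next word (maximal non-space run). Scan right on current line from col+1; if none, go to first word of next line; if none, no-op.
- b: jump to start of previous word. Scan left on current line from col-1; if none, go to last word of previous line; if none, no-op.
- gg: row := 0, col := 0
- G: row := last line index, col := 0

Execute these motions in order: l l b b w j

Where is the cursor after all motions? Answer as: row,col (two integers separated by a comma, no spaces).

Answer: 1,5

Derivation:
After 1 (l): row=0 col=1 char='e'
After 2 (l): row=0 col=2 char='n'
After 3 (b): row=0 col=0 char='t'
After 4 (b): row=0 col=0 char='t'
After 5 (w): row=0 col=5 char='g'
After 6 (j): row=1 col=5 char='_'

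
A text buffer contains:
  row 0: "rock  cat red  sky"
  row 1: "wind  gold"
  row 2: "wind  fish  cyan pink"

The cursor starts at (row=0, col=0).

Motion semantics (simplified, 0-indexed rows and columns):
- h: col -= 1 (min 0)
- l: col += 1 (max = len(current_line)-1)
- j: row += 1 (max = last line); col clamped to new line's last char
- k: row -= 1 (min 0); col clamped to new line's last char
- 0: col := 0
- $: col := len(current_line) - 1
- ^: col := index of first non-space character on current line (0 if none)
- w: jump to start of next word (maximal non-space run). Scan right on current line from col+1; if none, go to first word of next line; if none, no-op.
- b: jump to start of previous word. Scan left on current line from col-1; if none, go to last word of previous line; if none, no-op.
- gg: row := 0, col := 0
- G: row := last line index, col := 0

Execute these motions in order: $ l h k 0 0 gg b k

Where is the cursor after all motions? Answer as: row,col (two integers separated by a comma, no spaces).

After 1 ($): row=0 col=17 char='y'
After 2 (l): row=0 col=17 char='y'
After 3 (h): row=0 col=16 char='k'
After 4 (k): row=0 col=16 char='k'
After 5 (0): row=0 col=0 char='r'
After 6 (0): row=0 col=0 char='r'
After 7 (gg): row=0 col=0 char='r'
After 8 (b): row=0 col=0 char='r'
After 9 (k): row=0 col=0 char='r'

Answer: 0,0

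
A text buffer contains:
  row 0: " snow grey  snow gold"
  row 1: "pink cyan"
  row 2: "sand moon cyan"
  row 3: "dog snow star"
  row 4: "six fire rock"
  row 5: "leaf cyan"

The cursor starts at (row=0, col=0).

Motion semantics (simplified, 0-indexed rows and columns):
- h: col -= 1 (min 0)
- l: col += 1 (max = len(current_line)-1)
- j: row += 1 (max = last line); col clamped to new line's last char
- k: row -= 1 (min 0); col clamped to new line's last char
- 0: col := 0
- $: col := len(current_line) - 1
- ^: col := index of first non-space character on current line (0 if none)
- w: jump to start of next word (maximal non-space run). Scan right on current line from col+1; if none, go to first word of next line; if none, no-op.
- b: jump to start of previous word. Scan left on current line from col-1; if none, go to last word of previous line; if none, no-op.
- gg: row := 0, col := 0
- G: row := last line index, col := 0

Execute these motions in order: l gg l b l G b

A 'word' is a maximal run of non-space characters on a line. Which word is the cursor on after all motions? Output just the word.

After 1 (l): row=0 col=1 char='s'
After 2 (gg): row=0 col=0 char='_'
After 3 (l): row=0 col=1 char='s'
After 4 (b): row=0 col=1 char='s'
After 5 (l): row=0 col=2 char='n'
After 6 (G): row=5 col=0 char='l'
After 7 (b): row=4 col=9 char='r'

Answer: rock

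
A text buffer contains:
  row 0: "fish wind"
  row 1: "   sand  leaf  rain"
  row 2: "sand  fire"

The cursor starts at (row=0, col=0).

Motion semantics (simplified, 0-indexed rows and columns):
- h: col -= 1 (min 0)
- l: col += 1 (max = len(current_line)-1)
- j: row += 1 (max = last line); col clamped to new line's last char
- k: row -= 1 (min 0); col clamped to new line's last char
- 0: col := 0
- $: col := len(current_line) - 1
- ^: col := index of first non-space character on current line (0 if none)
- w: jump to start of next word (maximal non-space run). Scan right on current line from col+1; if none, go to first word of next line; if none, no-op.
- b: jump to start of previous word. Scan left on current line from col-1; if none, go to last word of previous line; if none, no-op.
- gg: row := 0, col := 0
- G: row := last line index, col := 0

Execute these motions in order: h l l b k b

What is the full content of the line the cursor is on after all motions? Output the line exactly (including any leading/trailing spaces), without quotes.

Answer: fish wind

Derivation:
After 1 (h): row=0 col=0 char='f'
After 2 (l): row=0 col=1 char='i'
After 3 (l): row=0 col=2 char='s'
After 4 (b): row=0 col=0 char='f'
After 5 (k): row=0 col=0 char='f'
After 6 (b): row=0 col=0 char='f'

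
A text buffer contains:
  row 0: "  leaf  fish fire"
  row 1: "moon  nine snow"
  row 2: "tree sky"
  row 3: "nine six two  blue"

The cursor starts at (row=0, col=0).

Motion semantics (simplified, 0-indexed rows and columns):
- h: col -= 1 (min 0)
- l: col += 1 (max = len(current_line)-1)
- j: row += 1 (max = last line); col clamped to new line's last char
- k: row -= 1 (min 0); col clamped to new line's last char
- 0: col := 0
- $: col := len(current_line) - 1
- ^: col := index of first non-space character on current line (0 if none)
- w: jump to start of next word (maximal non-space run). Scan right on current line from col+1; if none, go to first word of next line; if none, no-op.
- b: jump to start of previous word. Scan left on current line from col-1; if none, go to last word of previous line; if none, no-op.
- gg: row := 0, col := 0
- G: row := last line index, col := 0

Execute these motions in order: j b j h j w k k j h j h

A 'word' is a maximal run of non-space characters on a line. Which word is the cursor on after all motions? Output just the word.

Answer: nine

Derivation:
After 1 (j): row=1 col=0 char='m'
After 2 (b): row=0 col=13 char='f'
After 3 (j): row=1 col=13 char='o'
After 4 (h): row=1 col=12 char='n'
After 5 (j): row=2 col=7 char='y'
After 6 (w): row=3 col=0 char='n'
After 7 (k): row=2 col=0 char='t'
After 8 (k): row=1 col=0 char='m'
After 9 (j): row=2 col=0 char='t'
After 10 (h): row=2 col=0 char='t'
After 11 (j): row=3 col=0 char='n'
After 12 (h): row=3 col=0 char='n'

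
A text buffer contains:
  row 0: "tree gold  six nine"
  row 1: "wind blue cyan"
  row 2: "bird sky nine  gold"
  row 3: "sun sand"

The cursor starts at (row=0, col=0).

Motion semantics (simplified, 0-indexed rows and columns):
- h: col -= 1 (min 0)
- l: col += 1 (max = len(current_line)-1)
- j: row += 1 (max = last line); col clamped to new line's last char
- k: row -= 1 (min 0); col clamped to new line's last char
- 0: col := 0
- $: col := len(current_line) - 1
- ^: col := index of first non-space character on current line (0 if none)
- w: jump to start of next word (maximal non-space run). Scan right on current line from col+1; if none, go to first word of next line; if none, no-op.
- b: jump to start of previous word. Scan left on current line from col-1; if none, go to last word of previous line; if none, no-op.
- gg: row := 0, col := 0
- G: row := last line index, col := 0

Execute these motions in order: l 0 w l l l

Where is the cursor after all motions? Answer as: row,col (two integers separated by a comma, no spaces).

After 1 (l): row=0 col=1 char='r'
After 2 (0): row=0 col=0 char='t'
After 3 (w): row=0 col=5 char='g'
After 4 (l): row=0 col=6 char='o'
After 5 (l): row=0 col=7 char='l'
After 6 (l): row=0 col=8 char='d'

Answer: 0,8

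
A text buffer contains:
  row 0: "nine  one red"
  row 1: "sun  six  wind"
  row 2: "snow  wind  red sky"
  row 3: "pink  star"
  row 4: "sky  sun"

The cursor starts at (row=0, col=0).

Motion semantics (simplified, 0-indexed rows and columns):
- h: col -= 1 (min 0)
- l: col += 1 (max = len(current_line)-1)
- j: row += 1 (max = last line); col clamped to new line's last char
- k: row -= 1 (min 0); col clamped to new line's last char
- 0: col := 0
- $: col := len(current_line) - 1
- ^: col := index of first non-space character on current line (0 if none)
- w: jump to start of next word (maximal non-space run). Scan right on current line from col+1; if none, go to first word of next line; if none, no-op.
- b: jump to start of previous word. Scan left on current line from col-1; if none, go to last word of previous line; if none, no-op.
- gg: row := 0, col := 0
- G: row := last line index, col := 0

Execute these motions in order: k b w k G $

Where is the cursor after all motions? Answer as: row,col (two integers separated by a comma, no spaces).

After 1 (k): row=0 col=0 char='n'
After 2 (b): row=0 col=0 char='n'
After 3 (w): row=0 col=6 char='o'
After 4 (k): row=0 col=6 char='o'
After 5 (G): row=4 col=0 char='s'
After 6 ($): row=4 col=7 char='n'

Answer: 4,7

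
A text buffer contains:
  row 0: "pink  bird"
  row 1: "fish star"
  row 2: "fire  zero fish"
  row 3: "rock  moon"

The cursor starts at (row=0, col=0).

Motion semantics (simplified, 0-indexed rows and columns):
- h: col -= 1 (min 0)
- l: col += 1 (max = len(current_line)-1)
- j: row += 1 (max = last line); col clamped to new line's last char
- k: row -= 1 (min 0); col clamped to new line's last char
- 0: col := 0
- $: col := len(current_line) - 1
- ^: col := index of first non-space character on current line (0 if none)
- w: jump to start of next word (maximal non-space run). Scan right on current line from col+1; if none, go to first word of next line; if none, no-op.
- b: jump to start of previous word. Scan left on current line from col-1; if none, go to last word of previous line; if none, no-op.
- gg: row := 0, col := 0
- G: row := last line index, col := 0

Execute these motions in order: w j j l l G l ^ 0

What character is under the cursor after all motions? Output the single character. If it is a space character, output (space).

After 1 (w): row=0 col=6 char='b'
After 2 (j): row=1 col=6 char='t'
After 3 (j): row=2 col=6 char='z'
After 4 (l): row=2 col=7 char='e'
After 5 (l): row=2 col=8 char='r'
After 6 (G): row=3 col=0 char='r'
After 7 (l): row=3 col=1 char='o'
After 8 (^): row=3 col=0 char='r'
After 9 (0): row=3 col=0 char='r'

Answer: r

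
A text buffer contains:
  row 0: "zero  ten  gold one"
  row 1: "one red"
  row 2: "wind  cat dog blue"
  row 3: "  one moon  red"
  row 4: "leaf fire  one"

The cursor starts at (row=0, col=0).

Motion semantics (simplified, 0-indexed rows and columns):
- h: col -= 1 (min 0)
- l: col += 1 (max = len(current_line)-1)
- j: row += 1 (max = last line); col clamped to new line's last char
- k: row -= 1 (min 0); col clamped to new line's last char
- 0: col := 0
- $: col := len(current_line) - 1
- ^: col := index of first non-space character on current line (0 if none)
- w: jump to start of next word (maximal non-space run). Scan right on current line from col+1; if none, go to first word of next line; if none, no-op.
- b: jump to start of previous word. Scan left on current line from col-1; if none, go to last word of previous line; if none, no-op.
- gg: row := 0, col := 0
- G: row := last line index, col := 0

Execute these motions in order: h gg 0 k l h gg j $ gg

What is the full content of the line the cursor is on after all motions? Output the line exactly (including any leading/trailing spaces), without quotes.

Answer: zero  ten  gold one

Derivation:
After 1 (h): row=0 col=0 char='z'
After 2 (gg): row=0 col=0 char='z'
After 3 (0): row=0 col=0 char='z'
After 4 (k): row=0 col=0 char='z'
After 5 (l): row=0 col=1 char='e'
After 6 (h): row=0 col=0 char='z'
After 7 (gg): row=0 col=0 char='z'
After 8 (j): row=1 col=0 char='o'
After 9 ($): row=1 col=6 char='d'
After 10 (gg): row=0 col=0 char='z'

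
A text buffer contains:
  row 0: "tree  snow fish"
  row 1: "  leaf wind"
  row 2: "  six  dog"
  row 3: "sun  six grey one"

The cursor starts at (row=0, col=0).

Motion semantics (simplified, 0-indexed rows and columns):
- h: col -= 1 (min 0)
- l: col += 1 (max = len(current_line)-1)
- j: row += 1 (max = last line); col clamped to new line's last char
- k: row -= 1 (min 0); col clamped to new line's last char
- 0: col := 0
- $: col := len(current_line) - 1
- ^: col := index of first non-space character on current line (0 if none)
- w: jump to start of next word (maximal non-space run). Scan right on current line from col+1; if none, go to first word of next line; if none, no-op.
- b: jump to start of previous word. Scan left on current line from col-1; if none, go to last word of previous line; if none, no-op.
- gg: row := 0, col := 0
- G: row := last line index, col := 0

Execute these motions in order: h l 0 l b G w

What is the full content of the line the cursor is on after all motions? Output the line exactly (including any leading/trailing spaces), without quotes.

Answer: sun  six grey one

Derivation:
After 1 (h): row=0 col=0 char='t'
After 2 (l): row=0 col=1 char='r'
After 3 (0): row=0 col=0 char='t'
After 4 (l): row=0 col=1 char='r'
After 5 (b): row=0 col=0 char='t'
After 6 (G): row=3 col=0 char='s'
After 7 (w): row=3 col=5 char='s'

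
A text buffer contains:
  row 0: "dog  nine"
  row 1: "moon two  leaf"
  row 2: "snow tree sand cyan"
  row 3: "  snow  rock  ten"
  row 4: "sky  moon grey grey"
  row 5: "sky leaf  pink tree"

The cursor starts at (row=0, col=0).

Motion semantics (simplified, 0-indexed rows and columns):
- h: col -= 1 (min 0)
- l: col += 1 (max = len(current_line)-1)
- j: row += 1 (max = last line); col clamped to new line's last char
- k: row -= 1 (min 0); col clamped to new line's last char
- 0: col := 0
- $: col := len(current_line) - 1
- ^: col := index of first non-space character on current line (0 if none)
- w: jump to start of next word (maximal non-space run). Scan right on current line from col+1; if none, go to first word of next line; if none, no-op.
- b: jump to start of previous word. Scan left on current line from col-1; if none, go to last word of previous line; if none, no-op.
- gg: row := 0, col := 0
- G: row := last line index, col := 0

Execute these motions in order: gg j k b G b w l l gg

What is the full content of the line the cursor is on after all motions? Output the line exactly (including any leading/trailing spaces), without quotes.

Answer: dog  nine

Derivation:
After 1 (gg): row=0 col=0 char='d'
After 2 (j): row=1 col=0 char='m'
After 3 (k): row=0 col=0 char='d'
After 4 (b): row=0 col=0 char='d'
After 5 (G): row=5 col=0 char='s'
After 6 (b): row=4 col=15 char='g'
After 7 (w): row=5 col=0 char='s'
After 8 (l): row=5 col=1 char='k'
After 9 (l): row=5 col=2 char='y'
After 10 (gg): row=0 col=0 char='d'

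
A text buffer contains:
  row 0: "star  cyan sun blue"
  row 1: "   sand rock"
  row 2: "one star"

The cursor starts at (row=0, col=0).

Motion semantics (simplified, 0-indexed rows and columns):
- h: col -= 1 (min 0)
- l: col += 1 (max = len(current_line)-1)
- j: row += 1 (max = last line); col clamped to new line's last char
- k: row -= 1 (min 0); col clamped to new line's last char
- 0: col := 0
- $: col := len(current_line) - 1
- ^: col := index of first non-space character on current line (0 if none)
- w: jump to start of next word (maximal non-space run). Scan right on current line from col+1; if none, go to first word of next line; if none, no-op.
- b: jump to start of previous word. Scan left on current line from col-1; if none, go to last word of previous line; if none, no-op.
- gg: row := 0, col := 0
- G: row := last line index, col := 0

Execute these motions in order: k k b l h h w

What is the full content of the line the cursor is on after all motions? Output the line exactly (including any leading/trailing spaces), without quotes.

Answer: star  cyan sun blue

Derivation:
After 1 (k): row=0 col=0 char='s'
After 2 (k): row=0 col=0 char='s'
After 3 (b): row=0 col=0 char='s'
After 4 (l): row=0 col=1 char='t'
After 5 (h): row=0 col=0 char='s'
After 6 (h): row=0 col=0 char='s'
After 7 (w): row=0 col=6 char='c'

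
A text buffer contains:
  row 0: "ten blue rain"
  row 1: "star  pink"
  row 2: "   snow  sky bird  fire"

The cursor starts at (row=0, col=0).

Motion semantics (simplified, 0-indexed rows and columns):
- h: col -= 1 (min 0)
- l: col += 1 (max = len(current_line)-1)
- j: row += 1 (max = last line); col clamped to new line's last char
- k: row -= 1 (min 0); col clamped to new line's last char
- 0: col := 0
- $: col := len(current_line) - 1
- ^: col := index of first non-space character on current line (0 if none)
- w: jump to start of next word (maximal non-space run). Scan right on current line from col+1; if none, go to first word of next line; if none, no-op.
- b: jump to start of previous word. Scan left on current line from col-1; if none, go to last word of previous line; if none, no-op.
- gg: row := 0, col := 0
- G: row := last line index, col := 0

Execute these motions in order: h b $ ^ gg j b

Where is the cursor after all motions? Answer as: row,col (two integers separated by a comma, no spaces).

Answer: 0,9

Derivation:
After 1 (h): row=0 col=0 char='t'
After 2 (b): row=0 col=0 char='t'
After 3 ($): row=0 col=12 char='n'
After 4 (^): row=0 col=0 char='t'
After 5 (gg): row=0 col=0 char='t'
After 6 (j): row=1 col=0 char='s'
After 7 (b): row=0 col=9 char='r'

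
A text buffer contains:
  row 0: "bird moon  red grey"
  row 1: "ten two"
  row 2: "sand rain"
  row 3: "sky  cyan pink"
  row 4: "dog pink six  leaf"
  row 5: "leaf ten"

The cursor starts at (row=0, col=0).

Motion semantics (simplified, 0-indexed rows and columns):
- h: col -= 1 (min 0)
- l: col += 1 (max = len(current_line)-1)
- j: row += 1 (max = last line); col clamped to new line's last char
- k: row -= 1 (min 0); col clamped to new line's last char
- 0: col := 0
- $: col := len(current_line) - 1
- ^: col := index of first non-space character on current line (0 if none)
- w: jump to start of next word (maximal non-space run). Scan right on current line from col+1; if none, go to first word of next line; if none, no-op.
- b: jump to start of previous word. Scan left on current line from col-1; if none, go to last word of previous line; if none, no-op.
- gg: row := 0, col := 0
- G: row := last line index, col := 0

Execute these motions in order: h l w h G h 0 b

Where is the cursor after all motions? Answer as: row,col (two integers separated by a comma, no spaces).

Answer: 4,14

Derivation:
After 1 (h): row=0 col=0 char='b'
After 2 (l): row=0 col=1 char='i'
After 3 (w): row=0 col=5 char='m'
After 4 (h): row=0 col=4 char='_'
After 5 (G): row=5 col=0 char='l'
After 6 (h): row=5 col=0 char='l'
After 7 (0): row=5 col=0 char='l'
After 8 (b): row=4 col=14 char='l'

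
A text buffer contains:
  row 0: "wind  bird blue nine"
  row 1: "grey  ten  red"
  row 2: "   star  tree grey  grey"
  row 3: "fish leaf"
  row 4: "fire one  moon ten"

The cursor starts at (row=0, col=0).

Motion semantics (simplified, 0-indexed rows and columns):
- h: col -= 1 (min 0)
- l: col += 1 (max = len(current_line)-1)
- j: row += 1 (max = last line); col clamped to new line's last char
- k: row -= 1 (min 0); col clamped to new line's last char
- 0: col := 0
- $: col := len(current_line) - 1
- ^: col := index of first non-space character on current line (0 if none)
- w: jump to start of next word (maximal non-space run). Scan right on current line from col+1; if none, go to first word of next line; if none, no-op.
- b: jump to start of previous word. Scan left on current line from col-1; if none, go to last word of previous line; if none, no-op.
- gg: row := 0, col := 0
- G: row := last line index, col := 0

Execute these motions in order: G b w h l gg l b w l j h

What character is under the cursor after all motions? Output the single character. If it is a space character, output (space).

After 1 (G): row=4 col=0 char='f'
After 2 (b): row=3 col=5 char='l'
After 3 (w): row=4 col=0 char='f'
After 4 (h): row=4 col=0 char='f'
After 5 (l): row=4 col=1 char='i'
After 6 (gg): row=0 col=0 char='w'
After 7 (l): row=0 col=1 char='i'
After 8 (b): row=0 col=0 char='w'
After 9 (w): row=0 col=6 char='b'
After 10 (l): row=0 col=7 char='i'
After 11 (j): row=1 col=7 char='e'
After 12 (h): row=1 col=6 char='t'

Answer: t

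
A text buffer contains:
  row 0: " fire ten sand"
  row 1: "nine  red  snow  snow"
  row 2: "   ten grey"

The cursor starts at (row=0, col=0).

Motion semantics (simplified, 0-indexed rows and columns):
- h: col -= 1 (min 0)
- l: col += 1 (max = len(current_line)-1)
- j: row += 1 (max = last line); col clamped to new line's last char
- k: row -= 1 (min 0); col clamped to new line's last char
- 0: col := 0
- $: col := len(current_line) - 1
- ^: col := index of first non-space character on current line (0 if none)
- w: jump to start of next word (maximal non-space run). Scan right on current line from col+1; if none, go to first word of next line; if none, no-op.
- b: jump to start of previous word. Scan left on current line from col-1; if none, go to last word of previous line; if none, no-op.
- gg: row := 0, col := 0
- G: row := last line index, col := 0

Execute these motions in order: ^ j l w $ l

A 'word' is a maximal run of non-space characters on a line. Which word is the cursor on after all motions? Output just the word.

Answer: snow

Derivation:
After 1 (^): row=0 col=1 char='f'
After 2 (j): row=1 col=1 char='i'
After 3 (l): row=1 col=2 char='n'
After 4 (w): row=1 col=6 char='r'
After 5 ($): row=1 col=20 char='w'
After 6 (l): row=1 col=20 char='w'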